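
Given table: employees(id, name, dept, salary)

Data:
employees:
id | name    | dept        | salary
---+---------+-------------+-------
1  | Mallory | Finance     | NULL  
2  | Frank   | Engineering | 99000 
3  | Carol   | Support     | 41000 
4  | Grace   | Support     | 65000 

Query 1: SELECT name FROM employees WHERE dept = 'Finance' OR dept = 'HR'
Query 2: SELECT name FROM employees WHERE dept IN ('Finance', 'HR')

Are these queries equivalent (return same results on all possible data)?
Yes, equivalent

Both queries return: [('Mallory',)]

Reason: OR vs IN are equivalent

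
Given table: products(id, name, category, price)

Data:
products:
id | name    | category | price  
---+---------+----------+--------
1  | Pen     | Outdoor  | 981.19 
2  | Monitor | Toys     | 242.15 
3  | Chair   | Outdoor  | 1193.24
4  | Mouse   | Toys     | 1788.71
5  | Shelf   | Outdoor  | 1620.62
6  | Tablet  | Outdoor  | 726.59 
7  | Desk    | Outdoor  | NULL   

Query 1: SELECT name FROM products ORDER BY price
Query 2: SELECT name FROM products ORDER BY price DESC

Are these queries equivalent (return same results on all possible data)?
No, not equivalent

Query 1 returns: [('Desk',), ('Monitor',), ('Tablet',), ('Pen',), ('Chair',), ('Shelf',), ('Mouse',)]
Query 2 returns: [('Mouse',), ('Shelf',), ('Chair',), ('Pen',), ('Tablet',), ('Monitor',), ('Desk',)]

Reason: ASC vs DESC gives opposite ordering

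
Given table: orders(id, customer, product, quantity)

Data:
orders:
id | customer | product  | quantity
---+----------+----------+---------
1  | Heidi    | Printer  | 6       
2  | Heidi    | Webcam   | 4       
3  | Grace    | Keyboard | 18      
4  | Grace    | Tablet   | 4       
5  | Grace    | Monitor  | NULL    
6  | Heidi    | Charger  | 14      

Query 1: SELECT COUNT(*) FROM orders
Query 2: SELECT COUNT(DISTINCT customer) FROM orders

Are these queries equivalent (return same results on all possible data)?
No, not equivalent

Query 1 returns: [(6,)]
Query 2 returns: [(2,)]

Reason: COUNT(*) counts rows, COUNT(DISTINCT customer) counts unique customers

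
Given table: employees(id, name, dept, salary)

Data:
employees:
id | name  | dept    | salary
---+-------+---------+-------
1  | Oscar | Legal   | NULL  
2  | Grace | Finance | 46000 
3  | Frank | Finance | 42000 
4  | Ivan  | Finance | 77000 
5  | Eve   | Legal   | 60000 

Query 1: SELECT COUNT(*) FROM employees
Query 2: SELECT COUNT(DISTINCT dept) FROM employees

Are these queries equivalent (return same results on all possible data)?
No, not equivalent

Query 1 returns: [(5,)]
Query 2 returns: [(2,)]

Reason: COUNT(*) counts rows, COUNT(DISTINCT dept) counts unique depts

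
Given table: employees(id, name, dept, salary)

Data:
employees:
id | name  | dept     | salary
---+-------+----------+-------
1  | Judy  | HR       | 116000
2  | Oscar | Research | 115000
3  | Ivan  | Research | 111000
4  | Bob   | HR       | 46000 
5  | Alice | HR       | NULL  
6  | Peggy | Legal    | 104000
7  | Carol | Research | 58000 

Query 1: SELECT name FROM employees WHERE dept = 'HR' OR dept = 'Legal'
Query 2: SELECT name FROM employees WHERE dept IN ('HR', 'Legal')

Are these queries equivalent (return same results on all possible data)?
Yes, equivalent

Both queries return: [('Alice',), ('Bob',), ('Judy',), ('Peggy',)]

Reason: OR vs IN are equivalent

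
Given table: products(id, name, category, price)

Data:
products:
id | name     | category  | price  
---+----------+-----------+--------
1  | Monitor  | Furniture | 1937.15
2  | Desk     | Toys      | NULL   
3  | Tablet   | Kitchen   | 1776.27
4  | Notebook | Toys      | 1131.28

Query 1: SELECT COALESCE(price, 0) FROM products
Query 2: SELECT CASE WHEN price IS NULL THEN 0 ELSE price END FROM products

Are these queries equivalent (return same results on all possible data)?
Yes, equivalent

Both queries return: [(0,), (1131.28,), (1776.27,), (1937.15,)]

Reason: COALESCE vs CASE for NULL handling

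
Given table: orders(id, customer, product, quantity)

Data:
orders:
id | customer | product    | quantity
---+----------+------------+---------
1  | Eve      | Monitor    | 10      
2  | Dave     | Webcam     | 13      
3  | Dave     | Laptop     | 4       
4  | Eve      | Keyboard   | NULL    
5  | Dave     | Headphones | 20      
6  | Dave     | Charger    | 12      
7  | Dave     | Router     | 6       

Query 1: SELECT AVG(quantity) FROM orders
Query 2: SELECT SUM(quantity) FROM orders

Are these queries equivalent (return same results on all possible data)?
No, not equivalent

Query 1 returns: [(10.833333333333334,)]
Query 2 returns: [(65,)]

Reason: AVG vs SUM give different aggregate values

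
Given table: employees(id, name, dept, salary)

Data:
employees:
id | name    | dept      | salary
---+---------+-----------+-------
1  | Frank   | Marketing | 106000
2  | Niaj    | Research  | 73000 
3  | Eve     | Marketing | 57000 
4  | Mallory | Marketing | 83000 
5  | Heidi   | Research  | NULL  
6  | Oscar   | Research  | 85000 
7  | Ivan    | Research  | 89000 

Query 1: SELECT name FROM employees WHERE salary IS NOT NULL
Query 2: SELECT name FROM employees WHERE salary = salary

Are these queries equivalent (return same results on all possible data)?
Yes, equivalent

Both queries return: [('Eve',), ('Frank',), ('Ivan',), ('Mallory',), ('Niaj',), ('Oscar',)]

Reason: IS NOT NULL vs self-equality (both exclude NULLs)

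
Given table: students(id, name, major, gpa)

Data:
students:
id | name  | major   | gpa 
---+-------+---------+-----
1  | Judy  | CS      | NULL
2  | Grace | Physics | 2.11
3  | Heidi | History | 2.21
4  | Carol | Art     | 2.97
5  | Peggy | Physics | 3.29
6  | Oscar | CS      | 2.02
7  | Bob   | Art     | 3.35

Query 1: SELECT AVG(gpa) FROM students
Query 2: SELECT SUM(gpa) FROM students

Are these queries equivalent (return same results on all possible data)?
No, not equivalent

Query 1 returns: [(2.658333333333333,)]
Query 2 returns: [(15.95,)]

Reason: AVG vs SUM give different aggregate values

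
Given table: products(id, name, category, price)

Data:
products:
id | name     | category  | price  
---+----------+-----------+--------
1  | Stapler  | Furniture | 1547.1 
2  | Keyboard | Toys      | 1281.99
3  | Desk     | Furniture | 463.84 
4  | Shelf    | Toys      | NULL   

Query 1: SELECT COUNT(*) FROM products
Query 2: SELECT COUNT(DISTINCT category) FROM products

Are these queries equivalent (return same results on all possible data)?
No, not equivalent

Query 1 returns: [(4,)]
Query 2 returns: [(2,)]

Reason: COUNT(*) counts rows, COUNT(DISTINCT category) counts unique categorys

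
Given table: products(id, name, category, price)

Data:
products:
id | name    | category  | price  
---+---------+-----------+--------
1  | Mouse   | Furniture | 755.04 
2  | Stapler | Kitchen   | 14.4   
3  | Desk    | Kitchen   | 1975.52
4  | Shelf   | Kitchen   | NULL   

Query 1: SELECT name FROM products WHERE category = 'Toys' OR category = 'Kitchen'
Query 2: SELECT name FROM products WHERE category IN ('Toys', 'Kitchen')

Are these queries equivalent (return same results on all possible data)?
Yes, equivalent

Both queries return: [('Desk',), ('Shelf',), ('Stapler',)]

Reason: OR vs IN are equivalent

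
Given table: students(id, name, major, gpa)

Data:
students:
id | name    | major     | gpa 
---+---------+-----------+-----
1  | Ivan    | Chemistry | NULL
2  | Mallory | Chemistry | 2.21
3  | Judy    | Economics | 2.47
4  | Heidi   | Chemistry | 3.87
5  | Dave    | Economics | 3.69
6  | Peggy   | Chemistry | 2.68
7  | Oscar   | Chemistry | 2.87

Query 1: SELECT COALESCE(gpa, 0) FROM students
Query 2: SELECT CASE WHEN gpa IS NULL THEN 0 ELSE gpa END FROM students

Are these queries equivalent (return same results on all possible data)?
Yes, equivalent

Both queries return: [(0,), (2.21,), (2.47,), (2.68,), (2.87,), (3.69,), (3.87,)]

Reason: COALESCE vs CASE for NULL handling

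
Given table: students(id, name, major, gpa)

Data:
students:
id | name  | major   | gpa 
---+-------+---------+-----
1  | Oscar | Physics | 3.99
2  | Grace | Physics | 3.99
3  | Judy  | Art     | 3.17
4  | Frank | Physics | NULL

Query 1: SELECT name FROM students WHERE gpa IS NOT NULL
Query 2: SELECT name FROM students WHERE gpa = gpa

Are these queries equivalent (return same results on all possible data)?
Yes, equivalent

Both queries return: [('Grace',), ('Judy',), ('Oscar',)]

Reason: IS NOT NULL vs self-equality (both exclude NULLs)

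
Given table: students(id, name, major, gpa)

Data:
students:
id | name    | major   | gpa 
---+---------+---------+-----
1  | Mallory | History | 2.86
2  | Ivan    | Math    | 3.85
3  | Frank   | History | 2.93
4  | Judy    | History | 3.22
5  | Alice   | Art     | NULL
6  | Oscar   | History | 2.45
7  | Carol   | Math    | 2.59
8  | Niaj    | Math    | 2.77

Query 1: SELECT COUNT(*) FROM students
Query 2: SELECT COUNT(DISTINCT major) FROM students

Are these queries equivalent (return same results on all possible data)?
No, not equivalent

Query 1 returns: [(8,)]
Query 2 returns: [(3,)]

Reason: COUNT(*) counts rows, COUNT(DISTINCT major) counts unique majors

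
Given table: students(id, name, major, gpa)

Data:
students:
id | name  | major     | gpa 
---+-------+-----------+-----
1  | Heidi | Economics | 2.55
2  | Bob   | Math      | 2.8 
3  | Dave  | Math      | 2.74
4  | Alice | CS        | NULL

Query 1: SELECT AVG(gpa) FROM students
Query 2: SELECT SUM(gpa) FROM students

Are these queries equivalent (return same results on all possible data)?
No, not equivalent

Query 1 returns: [(2.6966666666666668,)]
Query 2 returns: [(8.09,)]

Reason: AVG vs SUM give different aggregate values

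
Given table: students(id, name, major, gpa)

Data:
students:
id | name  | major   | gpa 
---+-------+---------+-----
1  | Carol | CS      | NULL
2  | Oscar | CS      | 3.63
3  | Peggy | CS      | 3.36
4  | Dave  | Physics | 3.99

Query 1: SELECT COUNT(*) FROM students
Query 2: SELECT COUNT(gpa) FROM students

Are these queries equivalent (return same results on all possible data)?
No, not equivalent

Query 1 returns: [(4,)]
Query 2 returns: [(3,)]

Reason: COUNT(*) includes NULLs, COUNT(column) excludes them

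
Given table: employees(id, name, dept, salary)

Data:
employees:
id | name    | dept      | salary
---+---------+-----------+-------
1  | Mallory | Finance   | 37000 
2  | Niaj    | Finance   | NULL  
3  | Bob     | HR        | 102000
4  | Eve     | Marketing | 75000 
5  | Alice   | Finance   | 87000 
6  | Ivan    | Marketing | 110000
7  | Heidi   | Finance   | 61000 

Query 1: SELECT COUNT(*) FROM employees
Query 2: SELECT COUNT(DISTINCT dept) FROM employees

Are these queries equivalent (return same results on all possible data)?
No, not equivalent

Query 1 returns: [(7,)]
Query 2 returns: [(3,)]

Reason: COUNT(*) counts rows, COUNT(DISTINCT dept) counts unique depts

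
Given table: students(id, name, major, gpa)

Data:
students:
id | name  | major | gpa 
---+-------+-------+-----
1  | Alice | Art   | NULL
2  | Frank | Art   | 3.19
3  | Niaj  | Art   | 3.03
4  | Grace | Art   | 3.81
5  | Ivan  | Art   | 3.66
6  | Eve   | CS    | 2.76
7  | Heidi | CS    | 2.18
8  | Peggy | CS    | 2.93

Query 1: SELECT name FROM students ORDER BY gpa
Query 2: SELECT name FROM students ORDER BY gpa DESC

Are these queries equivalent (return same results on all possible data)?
No, not equivalent

Query 1 returns: [('Alice',), ('Heidi',), ('Eve',), ('Peggy',), ('Niaj',), ('Frank',), ('Ivan',), ('Grace',)]
Query 2 returns: [('Grace',), ('Ivan',), ('Frank',), ('Niaj',), ('Peggy',), ('Eve',), ('Heidi',), ('Alice',)]

Reason: ASC vs DESC gives opposite ordering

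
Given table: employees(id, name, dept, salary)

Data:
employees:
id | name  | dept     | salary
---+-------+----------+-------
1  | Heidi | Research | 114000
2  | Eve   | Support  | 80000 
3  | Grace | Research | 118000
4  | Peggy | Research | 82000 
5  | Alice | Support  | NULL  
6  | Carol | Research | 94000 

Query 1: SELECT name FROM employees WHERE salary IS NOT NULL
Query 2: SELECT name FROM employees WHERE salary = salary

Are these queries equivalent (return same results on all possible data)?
Yes, equivalent

Both queries return: [('Carol',), ('Eve',), ('Grace',), ('Heidi',), ('Peggy',)]

Reason: IS NOT NULL vs self-equality (both exclude NULLs)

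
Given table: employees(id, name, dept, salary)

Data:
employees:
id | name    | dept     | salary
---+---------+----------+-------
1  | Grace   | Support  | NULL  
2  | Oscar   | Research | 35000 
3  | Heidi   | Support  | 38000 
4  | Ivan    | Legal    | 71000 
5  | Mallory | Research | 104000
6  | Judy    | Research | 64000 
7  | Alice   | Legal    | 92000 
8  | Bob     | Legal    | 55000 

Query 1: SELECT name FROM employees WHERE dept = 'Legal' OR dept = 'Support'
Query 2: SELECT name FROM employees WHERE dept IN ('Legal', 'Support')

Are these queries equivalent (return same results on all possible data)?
Yes, equivalent

Both queries return: [('Alice',), ('Bob',), ('Grace',), ('Heidi',), ('Ivan',)]

Reason: OR vs IN are equivalent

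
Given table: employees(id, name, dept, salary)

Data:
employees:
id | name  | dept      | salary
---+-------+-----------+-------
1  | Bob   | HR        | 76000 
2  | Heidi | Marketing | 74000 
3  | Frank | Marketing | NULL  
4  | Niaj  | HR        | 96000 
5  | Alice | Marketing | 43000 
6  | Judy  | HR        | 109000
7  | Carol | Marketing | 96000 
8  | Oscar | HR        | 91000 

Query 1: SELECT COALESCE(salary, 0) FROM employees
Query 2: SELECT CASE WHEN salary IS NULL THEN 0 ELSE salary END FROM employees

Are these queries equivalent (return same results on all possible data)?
Yes, equivalent

Both queries return: [(0,), (43000,), (74000,), (76000,), (91000,), (96000,), (96000,), (109000,)]

Reason: COALESCE vs CASE for NULL handling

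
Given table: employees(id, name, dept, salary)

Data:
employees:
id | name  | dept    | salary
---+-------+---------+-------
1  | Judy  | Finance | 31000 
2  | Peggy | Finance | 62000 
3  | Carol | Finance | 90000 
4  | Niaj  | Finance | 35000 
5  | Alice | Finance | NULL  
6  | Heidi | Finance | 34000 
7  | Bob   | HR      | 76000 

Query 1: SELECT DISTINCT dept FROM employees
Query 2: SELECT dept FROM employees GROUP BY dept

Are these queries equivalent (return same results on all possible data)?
Yes, equivalent

Both queries return: [('Finance',), ('HR',)]

Reason: Both get unique depts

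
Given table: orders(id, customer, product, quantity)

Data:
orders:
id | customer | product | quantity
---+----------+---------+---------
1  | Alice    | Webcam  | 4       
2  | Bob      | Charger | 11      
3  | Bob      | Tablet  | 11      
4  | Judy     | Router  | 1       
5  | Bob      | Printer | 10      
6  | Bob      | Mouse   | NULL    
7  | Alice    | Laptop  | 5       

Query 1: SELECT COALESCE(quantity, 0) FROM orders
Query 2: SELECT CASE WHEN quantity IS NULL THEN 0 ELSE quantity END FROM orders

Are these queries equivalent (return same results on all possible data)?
Yes, equivalent

Both queries return: [(0,), (1,), (4,), (5,), (10,), (11,), (11,)]

Reason: COALESCE vs CASE for NULL handling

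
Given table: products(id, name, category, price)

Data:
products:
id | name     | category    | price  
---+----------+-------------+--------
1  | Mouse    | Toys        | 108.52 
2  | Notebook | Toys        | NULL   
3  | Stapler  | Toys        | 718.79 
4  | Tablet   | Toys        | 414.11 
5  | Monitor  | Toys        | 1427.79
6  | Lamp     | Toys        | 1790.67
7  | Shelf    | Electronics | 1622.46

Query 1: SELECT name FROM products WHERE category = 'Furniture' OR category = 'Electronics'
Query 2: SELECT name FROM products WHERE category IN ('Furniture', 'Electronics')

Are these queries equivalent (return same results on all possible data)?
Yes, equivalent

Both queries return: [('Shelf',)]

Reason: OR vs IN are equivalent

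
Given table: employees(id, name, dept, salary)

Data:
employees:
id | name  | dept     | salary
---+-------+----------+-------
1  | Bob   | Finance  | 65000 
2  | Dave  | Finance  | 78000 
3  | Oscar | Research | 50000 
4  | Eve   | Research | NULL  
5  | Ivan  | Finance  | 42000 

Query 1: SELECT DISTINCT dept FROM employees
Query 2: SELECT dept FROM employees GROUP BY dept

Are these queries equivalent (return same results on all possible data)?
Yes, equivalent

Both queries return: [('Finance',), ('Research',)]

Reason: Both get unique depts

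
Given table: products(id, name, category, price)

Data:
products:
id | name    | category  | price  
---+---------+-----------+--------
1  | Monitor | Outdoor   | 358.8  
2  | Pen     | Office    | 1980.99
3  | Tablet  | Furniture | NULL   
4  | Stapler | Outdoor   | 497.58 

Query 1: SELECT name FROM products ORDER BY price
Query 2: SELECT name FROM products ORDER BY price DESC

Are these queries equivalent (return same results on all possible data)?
No, not equivalent

Query 1 returns: [('Tablet',), ('Monitor',), ('Stapler',), ('Pen',)]
Query 2 returns: [('Pen',), ('Stapler',), ('Monitor',), ('Tablet',)]

Reason: ASC vs DESC gives opposite ordering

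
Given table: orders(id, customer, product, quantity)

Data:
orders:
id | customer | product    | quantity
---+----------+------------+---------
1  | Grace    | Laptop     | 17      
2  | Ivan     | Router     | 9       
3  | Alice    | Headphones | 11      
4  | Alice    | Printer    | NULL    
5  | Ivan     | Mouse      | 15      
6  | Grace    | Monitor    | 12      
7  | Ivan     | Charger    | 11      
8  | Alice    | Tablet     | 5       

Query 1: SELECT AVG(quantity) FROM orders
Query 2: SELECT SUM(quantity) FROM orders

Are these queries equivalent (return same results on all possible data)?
No, not equivalent

Query 1 returns: [(11.428571428571429,)]
Query 2 returns: [(80,)]

Reason: AVG vs SUM give different aggregate values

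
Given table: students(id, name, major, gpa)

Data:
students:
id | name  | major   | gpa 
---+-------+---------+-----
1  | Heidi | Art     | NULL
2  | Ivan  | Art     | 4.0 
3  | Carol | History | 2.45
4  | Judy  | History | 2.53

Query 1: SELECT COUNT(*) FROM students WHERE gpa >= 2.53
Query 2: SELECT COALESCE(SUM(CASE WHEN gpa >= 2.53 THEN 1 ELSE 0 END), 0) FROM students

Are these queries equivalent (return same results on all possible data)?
Yes, equivalent

Both queries return: [(2,)]

Reason: COUNT with WHERE vs conditional SUM (COALESCE handles empty-table NULL)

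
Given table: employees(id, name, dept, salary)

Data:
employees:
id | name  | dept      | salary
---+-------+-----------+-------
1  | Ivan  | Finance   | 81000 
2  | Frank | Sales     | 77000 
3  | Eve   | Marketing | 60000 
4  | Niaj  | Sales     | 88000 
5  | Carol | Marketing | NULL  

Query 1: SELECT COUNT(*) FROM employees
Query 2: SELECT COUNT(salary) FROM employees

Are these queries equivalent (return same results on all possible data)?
No, not equivalent

Query 1 returns: [(5,)]
Query 2 returns: [(4,)]

Reason: COUNT(*) includes NULLs, COUNT(column) excludes them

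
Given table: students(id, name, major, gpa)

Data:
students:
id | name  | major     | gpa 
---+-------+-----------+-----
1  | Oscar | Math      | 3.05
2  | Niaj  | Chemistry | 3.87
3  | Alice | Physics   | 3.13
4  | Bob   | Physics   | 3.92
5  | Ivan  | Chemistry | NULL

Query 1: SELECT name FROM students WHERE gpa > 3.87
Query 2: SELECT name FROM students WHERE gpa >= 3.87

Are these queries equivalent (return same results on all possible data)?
No, not equivalent

Query 1 returns: [('Bob',)]
Query 2 returns: [('Niaj',), ('Bob',)]

Reason: > vs >= gives different results when gpa = 3.87 exists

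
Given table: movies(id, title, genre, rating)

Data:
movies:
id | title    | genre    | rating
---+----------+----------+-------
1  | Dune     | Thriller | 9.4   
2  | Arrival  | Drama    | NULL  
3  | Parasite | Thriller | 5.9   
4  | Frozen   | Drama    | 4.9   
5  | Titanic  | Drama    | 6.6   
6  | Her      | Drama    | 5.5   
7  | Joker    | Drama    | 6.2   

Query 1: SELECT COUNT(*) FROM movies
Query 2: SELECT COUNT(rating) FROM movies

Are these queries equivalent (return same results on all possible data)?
No, not equivalent

Query 1 returns: [(7,)]
Query 2 returns: [(6,)]

Reason: COUNT(*) includes NULLs, COUNT(column) excludes them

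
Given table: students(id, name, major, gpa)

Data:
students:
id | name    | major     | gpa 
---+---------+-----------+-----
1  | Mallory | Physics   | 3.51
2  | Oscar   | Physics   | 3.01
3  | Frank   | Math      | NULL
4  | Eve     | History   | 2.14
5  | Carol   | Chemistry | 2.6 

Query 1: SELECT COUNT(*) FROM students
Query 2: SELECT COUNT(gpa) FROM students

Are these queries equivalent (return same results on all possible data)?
No, not equivalent

Query 1 returns: [(5,)]
Query 2 returns: [(4,)]

Reason: COUNT(*) includes NULLs, COUNT(column) excludes them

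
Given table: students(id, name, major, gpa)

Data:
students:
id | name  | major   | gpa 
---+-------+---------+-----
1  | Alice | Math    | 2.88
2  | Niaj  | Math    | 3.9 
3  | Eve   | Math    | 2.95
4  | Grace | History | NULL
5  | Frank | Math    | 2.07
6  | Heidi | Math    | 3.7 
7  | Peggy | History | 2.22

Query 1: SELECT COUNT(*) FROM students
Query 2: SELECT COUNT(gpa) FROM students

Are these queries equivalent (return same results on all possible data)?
No, not equivalent

Query 1 returns: [(7,)]
Query 2 returns: [(6,)]

Reason: COUNT(*) includes NULLs, COUNT(column) excludes them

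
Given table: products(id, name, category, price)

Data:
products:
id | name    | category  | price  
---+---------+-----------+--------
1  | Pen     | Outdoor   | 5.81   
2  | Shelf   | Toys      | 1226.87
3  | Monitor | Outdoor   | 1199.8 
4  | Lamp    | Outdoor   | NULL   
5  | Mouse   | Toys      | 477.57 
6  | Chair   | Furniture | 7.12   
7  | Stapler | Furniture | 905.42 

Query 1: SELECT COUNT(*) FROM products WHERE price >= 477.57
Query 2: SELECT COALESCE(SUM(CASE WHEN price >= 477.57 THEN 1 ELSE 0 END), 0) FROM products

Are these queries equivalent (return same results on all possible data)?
Yes, equivalent

Both queries return: [(4,)]

Reason: COUNT with WHERE vs conditional SUM (COALESCE handles empty-table NULL)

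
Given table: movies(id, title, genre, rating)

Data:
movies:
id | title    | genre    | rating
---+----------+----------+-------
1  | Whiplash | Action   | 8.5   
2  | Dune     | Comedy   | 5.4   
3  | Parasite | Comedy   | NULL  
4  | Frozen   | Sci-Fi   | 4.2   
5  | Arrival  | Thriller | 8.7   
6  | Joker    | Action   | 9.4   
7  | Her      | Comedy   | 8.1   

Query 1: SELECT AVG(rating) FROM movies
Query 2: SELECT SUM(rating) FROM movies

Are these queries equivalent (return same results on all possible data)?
No, not equivalent

Query 1 returns: [(7.383333333333333,)]
Query 2 returns: [(44.3,)]

Reason: AVG vs SUM give different aggregate values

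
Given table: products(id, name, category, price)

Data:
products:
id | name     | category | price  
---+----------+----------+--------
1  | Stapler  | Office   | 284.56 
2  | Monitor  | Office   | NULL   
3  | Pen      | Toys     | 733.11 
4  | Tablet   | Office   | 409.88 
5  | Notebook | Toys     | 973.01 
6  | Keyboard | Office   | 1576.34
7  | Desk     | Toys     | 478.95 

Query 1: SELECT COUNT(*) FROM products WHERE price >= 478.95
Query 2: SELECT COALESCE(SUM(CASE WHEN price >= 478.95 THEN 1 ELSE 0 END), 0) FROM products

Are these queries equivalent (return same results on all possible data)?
Yes, equivalent

Both queries return: [(4,)]

Reason: COUNT with WHERE vs conditional SUM (COALESCE handles empty-table NULL)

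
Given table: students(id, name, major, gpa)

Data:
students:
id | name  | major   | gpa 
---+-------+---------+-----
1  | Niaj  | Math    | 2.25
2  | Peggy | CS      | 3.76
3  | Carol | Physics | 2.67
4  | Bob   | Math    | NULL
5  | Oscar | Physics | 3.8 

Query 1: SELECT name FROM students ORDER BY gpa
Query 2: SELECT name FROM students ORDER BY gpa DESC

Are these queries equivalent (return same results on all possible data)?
No, not equivalent

Query 1 returns: [('Bob',), ('Niaj',), ('Carol',), ('Peggy',), ('Oscar',)]
Query 2 returns: [('Oscar',), ('Peggy',), ('Carol',), ('Niaj',), ('Bob',)]

Reason: ASC vs DESC gives opposite ordering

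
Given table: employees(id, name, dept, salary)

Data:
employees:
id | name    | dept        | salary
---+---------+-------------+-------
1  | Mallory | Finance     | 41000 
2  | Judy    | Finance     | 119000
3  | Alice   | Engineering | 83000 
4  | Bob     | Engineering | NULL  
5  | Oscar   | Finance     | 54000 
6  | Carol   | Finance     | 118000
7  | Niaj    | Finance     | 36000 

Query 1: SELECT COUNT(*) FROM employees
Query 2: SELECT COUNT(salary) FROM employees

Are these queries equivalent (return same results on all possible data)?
No, not equivalent

Query 1 returns: [(7,)]
Query 2 returns: [(6,)]

Reason: COUNT(*) includes NULLs, COUNT(column) excludes them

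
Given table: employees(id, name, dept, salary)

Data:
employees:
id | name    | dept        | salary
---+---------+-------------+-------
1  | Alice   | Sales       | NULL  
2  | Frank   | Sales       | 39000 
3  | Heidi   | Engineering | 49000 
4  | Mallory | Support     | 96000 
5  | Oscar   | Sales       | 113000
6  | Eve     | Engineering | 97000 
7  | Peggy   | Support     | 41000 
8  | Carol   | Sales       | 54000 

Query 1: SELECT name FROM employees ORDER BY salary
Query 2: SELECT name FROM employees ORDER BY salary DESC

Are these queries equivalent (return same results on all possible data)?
No, not equivalent

Query 1 returns: [('Alice',), ('Frank',), ('Peggy',), ('Heidi',), ('Carol',), ('Mallory',), ('Eve',), ('Oscar',)]
Query 2 returns: [('Oscar',), ('Eve',), ('Mallory',), ('Carol',), ('Heidi',), ('Peggy',), ('Frank',), ('Alice',)]

Reason: ASC vs DESC gives opposite ordering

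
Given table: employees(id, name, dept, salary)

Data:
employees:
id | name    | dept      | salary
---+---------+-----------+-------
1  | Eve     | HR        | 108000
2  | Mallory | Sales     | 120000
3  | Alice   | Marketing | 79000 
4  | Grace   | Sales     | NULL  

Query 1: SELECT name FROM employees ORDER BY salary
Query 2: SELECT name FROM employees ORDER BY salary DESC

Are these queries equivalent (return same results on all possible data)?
No, not equivalent

Query 1 returns: [('Grace',), ('Alice',), ('Eve',), ('Mallory',)]
Query 2 returns: [('Mallory',), ('Eve',), ('Alice',), ('Grace',)]

Reason: ASC vs DESC gives opposite ordering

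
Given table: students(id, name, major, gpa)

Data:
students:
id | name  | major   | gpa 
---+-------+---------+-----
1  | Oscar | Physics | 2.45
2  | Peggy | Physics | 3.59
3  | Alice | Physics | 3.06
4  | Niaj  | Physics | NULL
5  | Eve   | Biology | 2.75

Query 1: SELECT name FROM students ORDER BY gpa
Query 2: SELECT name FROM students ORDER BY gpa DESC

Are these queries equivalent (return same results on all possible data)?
No, not equivalent

Query 1 returns: [('Niaj',), ('Oscar',), ('Eve',), ('Alice',), ('Peggy',)]
Query 2 returns: [('Peggy',), ('Alice',), ('Eve',), ('Oscar',), ('Niaj',)]

Reason: ASC vs DESC gives opposite ordering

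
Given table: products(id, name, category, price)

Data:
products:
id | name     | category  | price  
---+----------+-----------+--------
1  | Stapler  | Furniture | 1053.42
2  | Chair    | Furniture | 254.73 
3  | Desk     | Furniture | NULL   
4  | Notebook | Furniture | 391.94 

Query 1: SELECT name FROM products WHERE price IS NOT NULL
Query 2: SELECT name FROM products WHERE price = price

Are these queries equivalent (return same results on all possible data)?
Yes, equivalent

Both queries return: [('Chair',), ('Notebook',), ('Stapler',)]

Reason: IS NOT NULL vs self-equality (both exclude NULLs)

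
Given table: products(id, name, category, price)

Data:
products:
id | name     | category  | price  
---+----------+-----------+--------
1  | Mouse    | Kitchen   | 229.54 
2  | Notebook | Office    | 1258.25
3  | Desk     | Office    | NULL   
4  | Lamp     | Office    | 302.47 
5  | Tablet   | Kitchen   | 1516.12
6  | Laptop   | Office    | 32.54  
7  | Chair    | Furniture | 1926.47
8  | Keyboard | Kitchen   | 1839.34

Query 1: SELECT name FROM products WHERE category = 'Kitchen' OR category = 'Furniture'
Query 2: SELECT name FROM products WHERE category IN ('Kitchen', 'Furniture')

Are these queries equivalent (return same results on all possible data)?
Yes, equivalent

Both queries return: [('Chair',), ('Keyboard',), ('Mouse',), ('Tablet',)]

Reason: OR vs IN are equivalent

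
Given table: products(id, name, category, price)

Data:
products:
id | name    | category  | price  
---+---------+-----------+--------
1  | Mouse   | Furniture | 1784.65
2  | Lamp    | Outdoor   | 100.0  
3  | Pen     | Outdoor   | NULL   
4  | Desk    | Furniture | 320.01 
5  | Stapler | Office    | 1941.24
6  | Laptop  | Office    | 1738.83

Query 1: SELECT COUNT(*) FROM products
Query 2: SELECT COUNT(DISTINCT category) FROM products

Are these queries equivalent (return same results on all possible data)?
No, not equivalent

Query 1 returns: [(6,)]
Query 2 returns: [(3,)]

Reason: COUNT(*) counts rows, COUNT(DISTINCT category) counts unique categorys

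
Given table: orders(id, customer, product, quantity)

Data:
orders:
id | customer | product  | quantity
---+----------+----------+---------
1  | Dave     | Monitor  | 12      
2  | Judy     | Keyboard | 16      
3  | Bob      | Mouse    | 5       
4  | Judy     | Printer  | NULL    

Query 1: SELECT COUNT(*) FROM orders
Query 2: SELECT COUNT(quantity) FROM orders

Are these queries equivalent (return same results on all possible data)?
No, not equivalent

Query 1 returns: [(4,)]
Query 2 returns: [(3,)]

Reason: COUNT(*) includes NULLs, COUNT(column) excludes them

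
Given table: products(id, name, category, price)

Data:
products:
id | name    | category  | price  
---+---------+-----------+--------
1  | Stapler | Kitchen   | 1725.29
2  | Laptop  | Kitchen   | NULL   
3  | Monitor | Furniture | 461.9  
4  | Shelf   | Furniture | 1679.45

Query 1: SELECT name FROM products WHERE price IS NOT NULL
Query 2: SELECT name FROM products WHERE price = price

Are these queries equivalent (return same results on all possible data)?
Yes, equivalent

Both queries return: [('Monitor',), ('Shelf',), ('Stapler',)]

Reason: IS NOT NULL vs self-equality (both exclude NULLs)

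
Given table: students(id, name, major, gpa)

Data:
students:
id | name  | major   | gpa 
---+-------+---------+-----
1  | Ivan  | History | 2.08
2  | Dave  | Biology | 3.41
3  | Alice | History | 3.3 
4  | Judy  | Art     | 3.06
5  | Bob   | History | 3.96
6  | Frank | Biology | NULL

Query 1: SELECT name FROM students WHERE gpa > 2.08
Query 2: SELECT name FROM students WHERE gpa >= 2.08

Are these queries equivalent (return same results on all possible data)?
No, not equivalent

Query 1 returns: [('Dave',), ('Alice',), ('Judy',), ('Bob',)]
Query 2 returns: [('Ivan',), ('Dave',), ('Alice',), ('Judy',), ('Bob',)]

Reason: > vs >= gives different results when gpa = 2.08 exists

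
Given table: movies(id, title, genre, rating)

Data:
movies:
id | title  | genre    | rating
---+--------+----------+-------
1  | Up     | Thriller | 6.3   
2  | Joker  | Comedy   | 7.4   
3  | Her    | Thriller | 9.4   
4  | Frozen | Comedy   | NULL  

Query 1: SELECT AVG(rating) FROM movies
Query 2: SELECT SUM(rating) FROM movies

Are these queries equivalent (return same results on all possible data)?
No, not equivalent

Query 1 returns: [(7.7,)]
Query 2 returns: [(23.1,)]

Reason: AVG vs SUM give different aggregate values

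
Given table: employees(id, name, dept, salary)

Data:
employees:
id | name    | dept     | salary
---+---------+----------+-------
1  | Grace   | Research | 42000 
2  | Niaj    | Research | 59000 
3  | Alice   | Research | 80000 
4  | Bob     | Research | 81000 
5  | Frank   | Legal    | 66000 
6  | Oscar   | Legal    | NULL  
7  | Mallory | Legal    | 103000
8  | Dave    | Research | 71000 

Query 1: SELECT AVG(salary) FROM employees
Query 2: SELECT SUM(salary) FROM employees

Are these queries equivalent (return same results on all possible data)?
No, not equivalent

Query 1 returns: [(71714.28571428571,)]
Query 2 returns: [(502000,)]

Reason: AVG vs SUM give different aggregate values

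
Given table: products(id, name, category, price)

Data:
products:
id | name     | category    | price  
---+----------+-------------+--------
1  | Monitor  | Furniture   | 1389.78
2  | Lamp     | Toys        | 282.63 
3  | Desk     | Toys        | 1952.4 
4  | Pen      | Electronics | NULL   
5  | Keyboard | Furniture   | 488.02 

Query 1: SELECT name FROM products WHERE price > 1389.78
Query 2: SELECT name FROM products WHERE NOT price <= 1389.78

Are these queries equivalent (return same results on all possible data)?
Yes, equivalent

Both queries return: [('Desk',)]

Reason: Both filter price > 1389.78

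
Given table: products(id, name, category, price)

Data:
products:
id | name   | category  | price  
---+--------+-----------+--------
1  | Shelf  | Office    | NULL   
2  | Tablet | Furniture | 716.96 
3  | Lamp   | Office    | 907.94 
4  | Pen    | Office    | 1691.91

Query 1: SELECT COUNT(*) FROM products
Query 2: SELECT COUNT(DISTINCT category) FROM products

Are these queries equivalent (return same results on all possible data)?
No, not equivalent

Query 1 returns: [(4,)]
Query 2 returns: [(2,)]

Reason: COUNT(*) counts rows, COUNT(DISTINCT category) counts unique categorys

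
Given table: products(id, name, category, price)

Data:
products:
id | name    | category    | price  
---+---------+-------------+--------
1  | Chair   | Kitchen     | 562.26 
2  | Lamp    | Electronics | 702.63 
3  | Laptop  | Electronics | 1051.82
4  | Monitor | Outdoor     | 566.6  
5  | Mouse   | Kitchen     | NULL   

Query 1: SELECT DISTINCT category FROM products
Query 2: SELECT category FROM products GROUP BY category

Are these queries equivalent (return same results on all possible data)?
Yes, equivalent

Both queries return: [('Electronics',), ('Kitchen',), ('Outdoor',)]

Reason: Both get unique categorys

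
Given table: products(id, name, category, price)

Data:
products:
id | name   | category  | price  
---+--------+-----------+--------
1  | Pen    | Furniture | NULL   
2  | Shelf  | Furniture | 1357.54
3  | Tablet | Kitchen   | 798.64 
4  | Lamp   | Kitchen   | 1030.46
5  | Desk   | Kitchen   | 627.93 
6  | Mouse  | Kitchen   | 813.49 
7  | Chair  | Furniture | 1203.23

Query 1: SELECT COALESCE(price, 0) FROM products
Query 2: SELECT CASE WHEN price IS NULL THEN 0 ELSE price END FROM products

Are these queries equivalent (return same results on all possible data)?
Yes, equivalent

Both queries return: [(0,), (627.93,), (798.64,), (813.49,), (1030.46,), (1203.23,), (1357.54,)]

Reason: COALESCE vs CASE for NULL handling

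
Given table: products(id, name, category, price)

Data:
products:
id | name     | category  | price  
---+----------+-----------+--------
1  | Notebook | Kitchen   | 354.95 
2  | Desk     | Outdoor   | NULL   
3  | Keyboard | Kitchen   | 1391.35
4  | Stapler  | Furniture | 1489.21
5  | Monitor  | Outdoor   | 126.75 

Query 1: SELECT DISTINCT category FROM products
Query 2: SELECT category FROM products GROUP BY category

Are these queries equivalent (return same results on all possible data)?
Yes, equivalent

Both queries return: [('Furniture',), ('Kitchen',), ('Outdoor',)]

Reason: Both get unique categorys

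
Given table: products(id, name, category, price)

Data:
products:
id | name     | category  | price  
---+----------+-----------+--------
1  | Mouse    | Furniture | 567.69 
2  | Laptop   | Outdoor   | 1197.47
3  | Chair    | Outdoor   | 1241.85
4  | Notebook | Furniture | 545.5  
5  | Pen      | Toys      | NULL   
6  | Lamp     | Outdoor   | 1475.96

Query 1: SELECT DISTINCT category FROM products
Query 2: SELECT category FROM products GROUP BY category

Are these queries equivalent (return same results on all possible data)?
Yes, equivalent

Both queries return: [('Furniture',), ('Outdoor',), ('Toys',)]

Reason: Both get unique categorys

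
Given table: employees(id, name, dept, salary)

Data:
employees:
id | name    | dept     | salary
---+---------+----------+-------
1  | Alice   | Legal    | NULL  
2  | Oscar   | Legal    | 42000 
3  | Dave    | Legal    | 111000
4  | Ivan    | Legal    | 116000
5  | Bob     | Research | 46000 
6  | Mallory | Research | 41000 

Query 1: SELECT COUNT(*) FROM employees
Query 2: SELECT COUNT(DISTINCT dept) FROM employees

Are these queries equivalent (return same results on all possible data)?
No, not equivalent

Query 1 returns: [(6,)]
Query 2 returns: [(2,)]

Reason: COUNT(*) counts rows, COUNT(DISTINCT dept) counts unique depts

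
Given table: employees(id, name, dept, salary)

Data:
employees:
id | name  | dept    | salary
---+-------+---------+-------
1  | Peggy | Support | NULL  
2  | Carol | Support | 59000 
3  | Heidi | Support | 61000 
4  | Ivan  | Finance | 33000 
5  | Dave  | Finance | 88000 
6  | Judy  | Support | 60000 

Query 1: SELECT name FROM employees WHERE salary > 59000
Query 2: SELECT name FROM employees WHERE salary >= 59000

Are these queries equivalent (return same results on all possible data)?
No, not equivalent

Query 1 returns: [('Heidi',), ('Dave',), ('Judy',)]
Query 2 returns: [('Carol',), ('Heidi',), ('Dave',), ('Judy',)]

Reason: > vs >= gives different results when salary = 59000 exists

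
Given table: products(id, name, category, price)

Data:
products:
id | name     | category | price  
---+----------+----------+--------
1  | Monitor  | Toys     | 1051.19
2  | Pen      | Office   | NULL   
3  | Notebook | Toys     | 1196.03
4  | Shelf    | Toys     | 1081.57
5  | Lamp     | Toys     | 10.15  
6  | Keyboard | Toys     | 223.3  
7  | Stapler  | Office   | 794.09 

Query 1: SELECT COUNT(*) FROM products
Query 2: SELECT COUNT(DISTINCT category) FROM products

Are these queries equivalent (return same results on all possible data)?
No, not equivalent

Query 1 returns: [(7,)]
Query 2 returns: [(2,)]

Reason: COUNT(*) counts rows, COUNT(DISTINCT category) counts unique categorys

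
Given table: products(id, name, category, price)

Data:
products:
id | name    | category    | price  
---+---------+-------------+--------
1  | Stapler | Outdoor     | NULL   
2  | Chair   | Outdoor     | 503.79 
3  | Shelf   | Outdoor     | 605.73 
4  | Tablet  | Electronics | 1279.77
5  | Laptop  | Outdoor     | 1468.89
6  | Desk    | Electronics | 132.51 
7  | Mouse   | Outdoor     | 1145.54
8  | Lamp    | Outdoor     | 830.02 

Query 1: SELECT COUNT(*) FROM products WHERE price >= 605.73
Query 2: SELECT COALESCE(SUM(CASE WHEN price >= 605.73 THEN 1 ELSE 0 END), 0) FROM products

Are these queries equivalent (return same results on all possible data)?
Yes, equivalent

Both queries return: [(5,)]

Reason: COUNT with WHERE vs conditional SUM (COALESCE handles empty-table NULL)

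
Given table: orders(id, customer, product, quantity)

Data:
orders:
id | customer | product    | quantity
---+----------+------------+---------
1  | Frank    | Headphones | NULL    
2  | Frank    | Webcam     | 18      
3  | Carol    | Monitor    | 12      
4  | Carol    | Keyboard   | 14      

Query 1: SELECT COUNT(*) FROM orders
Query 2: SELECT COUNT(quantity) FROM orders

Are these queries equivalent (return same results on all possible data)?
No, not equivalent

Query 1 returns: [(4,)]
Query 2 returns: [(3,)]

Reason: COUNT(*) includes NULLs, COUNT(column) excludes them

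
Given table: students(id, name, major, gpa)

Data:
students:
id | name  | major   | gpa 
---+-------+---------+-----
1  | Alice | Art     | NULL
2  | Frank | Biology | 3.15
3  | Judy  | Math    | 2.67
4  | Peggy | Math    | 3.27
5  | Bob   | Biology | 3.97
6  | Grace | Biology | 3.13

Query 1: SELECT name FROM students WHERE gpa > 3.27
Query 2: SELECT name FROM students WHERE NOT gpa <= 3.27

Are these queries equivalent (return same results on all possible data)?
Yes, equivalent

Both queries return: [('Bob',)]

Reason: Both filter gpa > 3.27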